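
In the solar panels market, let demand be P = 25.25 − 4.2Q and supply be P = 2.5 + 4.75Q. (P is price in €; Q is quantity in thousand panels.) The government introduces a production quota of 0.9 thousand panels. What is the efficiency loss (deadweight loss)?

€12.06 thousand

Competitive equilibrium: 25.25 − 4.2Q = 2.5 + 4.75Q → Q* = 2.5419, P* = 14.574.
At Q = 0.9: demand price = 25.25 − 4.2·0.9 = 21.47; supply price = 2.5 + 4.75·0.9 = 6.775.
ΔQ = 2.5419 − 0.9 = 1.6419; wedge = 21.47 − 6.775 = 14.695.
DWL = ½ × 1.6419 × 14.695 = €12.06 thousand.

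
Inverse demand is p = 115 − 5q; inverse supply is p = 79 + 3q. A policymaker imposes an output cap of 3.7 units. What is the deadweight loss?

Competitive equilibrium: 115 − 5q = 79 + 3q → q* = 4.5, p* = 92.5.
At q = 3.7: demand price = 115 − 5·3.7 = 96.5; supply price = 79 + 3·3.7 = 90.1.
Δq = 4.5 − 3.7 = 0.8; wedge = 96.5 − 90.1 = 6.4.
Welfare loss = ½ × 0.8 × 6.4 = 2.56.

2.56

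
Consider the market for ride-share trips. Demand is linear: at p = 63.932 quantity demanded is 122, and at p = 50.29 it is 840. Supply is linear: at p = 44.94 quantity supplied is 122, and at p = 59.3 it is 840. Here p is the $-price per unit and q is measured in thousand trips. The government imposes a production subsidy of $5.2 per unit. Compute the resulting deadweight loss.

Demand slope = (50.29 − 63.932)/(840 − 122) = −0.019, so p = 66.25 − 0.019q.
Supply slope = (59.3 − 44.94)/(840 − 122) = 0.02, so p = 42.5 + 0.02q.
Competitive equilibrium: 66.25 − 0.019q = 42.5 + 0.02q → q* = 608.9744, p* = 54.6795.
The subsidy lowers effective supply by 5.2: p = 37.3 + 0.02q.
New quantity: 66.25 − 0.019q = 37.3 + 0.02q → q' = 742.3077.
Overproduction Δq = 742.3077 − 608.9744 = 133.3333; wedge = subsidy = 5.2.
The triangle = ½ × 133.3333 × 5.2 = $346.67 thousand.

$346.67 thousand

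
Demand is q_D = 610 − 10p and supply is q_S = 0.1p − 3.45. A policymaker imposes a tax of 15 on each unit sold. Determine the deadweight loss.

11.14

In inverse form: demand p = 61 − 0.1q, supply p = 34.5 + 10q.
Competitive equilibrium: 61 − 0.1q = 34.5 + 10q → q* = 2.6238, p* = 60.7376.
With the tax, the buyer price exceeds the seller price by 15: (61 − 0.1q) − (34.5 + 10q) = 15 → q' = 1.1386.
Δq = 2.6238 − 1.1386 = 1.4852; the wedge equals the tax, 15.
Welfare loss = ½ × 1.4852 × 15 = 11.14.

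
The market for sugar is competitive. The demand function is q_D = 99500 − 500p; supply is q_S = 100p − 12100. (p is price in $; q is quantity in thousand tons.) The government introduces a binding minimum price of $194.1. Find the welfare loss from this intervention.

In inverse form: demand p = 199 − 0.002q, supply p = 121 + 0.01q.
Competitive equilibrium: 199 − 0.002q = 121 + 0.01q → q* = 6500, p* = 186.
At the floor p = 194.1, quantity demanded = (199 − 194.1)/0.002 = 2450.
Sellers' marginal cost at q' = 2450: 121 + 0.01·2450 = 145.5.
Δq = 6500 − 2450 = 4050; wedge = 194.1 − 145.5 = 48.6.
The triangle = ½ × 4050 × 48.6 = $98415 thousand.

$98415 thousand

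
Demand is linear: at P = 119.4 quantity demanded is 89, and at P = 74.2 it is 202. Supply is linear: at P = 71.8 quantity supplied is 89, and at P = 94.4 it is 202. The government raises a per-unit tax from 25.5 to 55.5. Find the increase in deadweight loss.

Demand slope = (74.2 − 119.4)/(202 − 89) = −0.4, so P = 155 − 0.4Q.
Supply slope = (94.4 − 71.8)/(202 − 89) = 0.2, so P = 54 + 0.2Q.
Competitive equilibrium: 155 − 0.4Q = 54 + 0.2Q → Q* = 168.3333, P* = 87.6667.
For a per-unit tax t: ΔQ = t/0.6, so DWL = ½·t·(t/0.6) = t²/1.2.
At t = 25.5: DWL = 541.875. At t = 55.5: DWL = 2566.875.
Increase = 2566.875 − 541.875 = 2025.

2025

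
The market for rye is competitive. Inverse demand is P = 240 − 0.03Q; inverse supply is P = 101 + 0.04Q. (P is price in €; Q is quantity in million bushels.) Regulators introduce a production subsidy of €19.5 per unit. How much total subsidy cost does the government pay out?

€44153.57 million

Competitive equilibrium: 240 − 0.03Q = 101 + 0.04Q → Q* = 1985.7143, P* = 180.4286.
The subsidy lowers effective supply by 19.5: P = 81.5 + 0.04Q.
New quantity: 240 − 0.03Q = 81.5 + 0.04Q → Q' = 2264.2857.
Total subsidy cost = 19.5 × 2264.2857 = €44153.57 million.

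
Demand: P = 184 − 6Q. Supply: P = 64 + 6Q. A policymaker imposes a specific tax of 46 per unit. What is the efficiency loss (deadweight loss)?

Competitive equilibrium: 184 − 6Q = 64 + 6Q → Q* = 10, P* = 124.
With the tax, the buyer price exceeds the seller price by 46: (184 − 6Q) − (64 + 6Q) = 46 → Q' = 6.1667.
ΔQ = 10 − 6.1667 = 3.8333; the wedge equals the tax, 46.
The triangle = ½ × 3.8333 × 46 = 88.17.

88.17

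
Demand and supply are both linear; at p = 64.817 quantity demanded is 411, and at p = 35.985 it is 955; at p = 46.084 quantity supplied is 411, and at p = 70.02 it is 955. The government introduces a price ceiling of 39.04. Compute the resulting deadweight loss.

6050.89

Demand slope = (35.985 − 64.817)/(955 − 411) = −0.053, so p = 86.6 − 0.053q.
Supply slope = (70.02 − 46.084)/(955 − 411) = 0.044, so p = 28 + 0.044q.
Competitive equilibrium: 86.6 − 0.053q = 28 + 0.044q → q* = 604.12371, p* = 54.58144.
At the ceiling p = 39.04, quantity supplied = (39.04 − 28)/0.044 = 250.90909.
Willingness to pay at q' = 250.90909: 86.6 − 0.053·250.90909 = 73.30182.
Δq = 604.12371 − 250.90909 = 353.21462; wedge = 73.30182 − 39.04 = 34.26182.
Welfare loss = ½ × 353.21462 × 34.26182 = 6050.89.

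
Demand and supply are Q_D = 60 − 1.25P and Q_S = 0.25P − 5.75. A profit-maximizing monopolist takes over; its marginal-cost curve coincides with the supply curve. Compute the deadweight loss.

1.33

In inverse form: demand P = 48 − 0.8Q, supply P = 23 + 4Q.
Competitive equilibrium: 48 − 0.8Q = 23 + 4Q → Q* = 5.2083, P* = 43.8333.
Marginal revenue: MR = 48 − 1.6Q. Set MR = MC: 48 − 1.6Q = 23 + 4Q → Q_m = 4.4643.
Price P_m = 48 − 0.8·4.4643 = 44.4286; MC(Q_m) = 23 + 4·4.4643 = 40.8572.
Competitive Q* = 5.2083, so ΔQ = 0.744; wedge = 44.4286 − 40.8572 = 3.5714.
Welfare loss = ½ × 0.744 × 3.5714 = 1.33.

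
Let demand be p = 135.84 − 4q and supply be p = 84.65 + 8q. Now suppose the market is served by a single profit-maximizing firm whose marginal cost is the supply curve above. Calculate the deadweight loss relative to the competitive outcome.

6.82

Competitive equilibrium: 135.84 − 4q = 84.65 + 8q → q* = 4.2658, p* = 118.7767.
Marginal revenue: MR = 135.84 − 8q. Set MR = MC: 135.84 − 8q = 84.65 + 8q → q_m = 3.1994.
Price p_m = 135.84 − 4·3.1994 = 123.0424; MC(q_m) = 84.65 + 8·3.1994 = 110.2452.
Competitive q* = 4.2658, so Δq = 1.0664; wedge = 123.0424 − 110.2452 = 12.7972.
DWL = ½ × 1.0664 × 12.7972 = 6.82.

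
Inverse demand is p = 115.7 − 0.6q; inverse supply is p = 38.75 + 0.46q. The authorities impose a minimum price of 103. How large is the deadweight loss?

Competitive equilibrium: 115.7 − 0.6q = 38.75 + 0.46q → q* = 72.59434, p* = 72.1434.
At the floor p = 103, quantity demanded = (115.7 − 103)/0.6 = 21.16667.
Sellers' marginal cost at q' = 21.16667: 38.75 + 0.46·21.16667 = 48.48667.
Δq = 72.59434 − 21.16667 = 51.42767; wedge = 103 − 48.48667 = 54.51333.
Deadweight loss = ½ × 51.42767 × 54.51333 = 1401.75.

1401.75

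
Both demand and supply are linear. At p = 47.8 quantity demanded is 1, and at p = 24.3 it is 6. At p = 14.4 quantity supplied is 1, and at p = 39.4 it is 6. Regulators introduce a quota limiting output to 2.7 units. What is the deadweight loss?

14.74

Demand slope = (24.3 − 47.8)/(6 − 1) = −4.7, so p = 52.5 − 4.7q.
Supply slope = (39.4 − 14.4)/(6 − 1) = 5, so p = 9.4 + 5q.
Competitive equilibrium: 52.5 − 4.7q = 9.4 + 5q → q* = 4.4433, p* = 31.6165.
At q = 2.7: demand price = 52.5 − 4.7·2.7 = 39.81; supply price = 9.4 + 5·2.7 = 22.9.
Δq = 4.4433 − 2.7 = 1.7433; wedge = 39.81 − 22.9 = 16.91.
Deadweight loss = ½ × 1.7433 × 16.91 = 14.74.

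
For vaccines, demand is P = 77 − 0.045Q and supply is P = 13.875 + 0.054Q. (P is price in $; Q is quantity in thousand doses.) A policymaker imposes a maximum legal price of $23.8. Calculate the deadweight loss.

Competitive equilibrium: 77 − 0.045Q = 13.875 + 0.054Q → Q* = 637.62626, P* = 48.30682.
At the ceiling P = 23.8, quantity supplied = (23.8 − 13.875)/0.054 = 183.7963.
Willingness to pay at Q' = 183.7963: 77 − 0.045·183.7963 = 68.72917.
ΔQ = 637.62626 − 183.7963 = 453.82996; wedge = 68.72917 − 23.8 = 44.92917.
Deadweight loss = ½ × 453.82996 × 44.92917 = $10195.10 thousand.

$10195.10 thousand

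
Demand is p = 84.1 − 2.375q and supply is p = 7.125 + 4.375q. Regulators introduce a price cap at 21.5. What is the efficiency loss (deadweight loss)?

222.42

Competitive equilibrium: 84.1 − 2.375q = 7.125 + 4.375q → q* = 11.4037, p* = 57.0162.
At the ceiling p = 21.5, quantity supplied = (21.5 − 7.125)/4.375 = 3.2857.
Willingness to pay at q' = 3.2857: 84.1 − 2.375·3.2857 = 76.2965.
Δq = 11.4037 − 3.2857 = 8.118; wedge = 76.2965 − 21.5 = 54.7965.
Welfare loss = ½ × 8.118 × 54.7965 = 222.42.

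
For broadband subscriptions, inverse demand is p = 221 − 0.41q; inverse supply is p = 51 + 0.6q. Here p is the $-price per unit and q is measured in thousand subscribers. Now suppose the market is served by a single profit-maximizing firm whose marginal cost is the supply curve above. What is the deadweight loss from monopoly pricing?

Competitive equilibrium: 221 − 0.41q = 51 + 0.6q → q* = 168.3168, p* = 151.9901.
Marginal revenue: MR = 221 − 0.82q. Set MR = MC: 221 − 0.82q = 51 + 0.6q → q_m = 119.7183.
Price p_m = 221 − 0.41·119.7183 = 171.9155; MC(q_m) = 51 + 0.6·119.7183 = 122.831.
Competitive q* = 168.3168, so Δq = 48.5985; wedge = 171.9155 − 122.831 = 49.0845.
The triangle = ½ × 48.5985 × 49.0845 = $1192.72 thousand.

$1192.72 thousand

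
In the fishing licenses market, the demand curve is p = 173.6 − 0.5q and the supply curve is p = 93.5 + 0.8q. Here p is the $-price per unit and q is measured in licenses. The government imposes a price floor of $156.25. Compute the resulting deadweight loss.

$470.88

Competitive equilibrium: 173.6 − 0.5q = 93.5 + 0.8q → q* = 61.6154, p* = 142.7923.
At the floor p = 156.25, quantity demanded = (173.6 − 156.25)/0.5 = 34.7.
Sellers' marginal cost at q' = 34.7: 93.5 + 0.8·34.7 = 121.26.
Δq = 61.6154 − 34.7 = 26.9154; wedge = 156.25 − 121.26 = 34.99.
Welfare loss = ½ × 26.9154 × 34.99 = $470.88.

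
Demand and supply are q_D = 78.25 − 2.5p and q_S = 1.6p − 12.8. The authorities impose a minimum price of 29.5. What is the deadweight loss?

In inverse form: demand p = 31.3 − 0.4q, supply p = 8 + 0.625q.
Competitive equilibrium: 31.3 − 0.4q = 8 + 0.625q → q* = 22.7317, p* = 22.2073.
At the floor p = 29.5, quantity demanded = (31.3 − 29.5)/0.4 = 4.5.
Sellers' marginal cost at q' = 4.5: 8 + 0.625·4.5 = 10.8125.
Δq = 22.7317 − 4.5 = 18.2317; wedge = 29.5 − 10.8125 = 18.6875.
Welfare loss = ½ × 18.2317 × 18.6875 = 170.35.

170.35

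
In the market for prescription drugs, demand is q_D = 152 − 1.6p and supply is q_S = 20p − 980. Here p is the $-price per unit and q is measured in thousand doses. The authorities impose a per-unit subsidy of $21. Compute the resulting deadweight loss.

$326.67 thousand

In inverse form: demand p = 95 − 0.625q, supply p = 49 + 0.05q.
Competitive equilibrium: 95 − 0.625q = 49 + 0.05q → q* = 68.1481, p* = 52.4074.
The subsidy lowers effective supply by 21: p = 28 + 0.05q.
New quantity: 95 − 0.625q = 28 + 0.05q → q' = 99.2593.
Overproduction Δq = 99.2593 − 68.1481 = 31.1112; wedge = subsidy = 21.
DWL = ½ × 31.1112 × 21 = $326.67 thousand.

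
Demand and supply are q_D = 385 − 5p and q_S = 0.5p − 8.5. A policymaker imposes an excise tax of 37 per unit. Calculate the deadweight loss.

In inverse form: demand p = 77 − 0.2q, supply p = 17 + 2q.
Competitive equilibrium: 77 − 0.2q = 17 + 2q → q* = 27.2727, p* = 71.5455.
With the tax, the buyer price exceeds the seller price by 37: (77 − 0.2q) − (17 + 2q) = 37 → q' = 10.4545.
Δq = 27.2727 − 10.4545 = 16.8182; the wedge equals the tax, 37.
Deadweight loss = ½ × 16.8182 × 37 = 311.14.

311.14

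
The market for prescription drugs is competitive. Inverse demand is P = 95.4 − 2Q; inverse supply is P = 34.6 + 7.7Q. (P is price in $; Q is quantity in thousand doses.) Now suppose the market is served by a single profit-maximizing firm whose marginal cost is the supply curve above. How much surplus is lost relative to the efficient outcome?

Competitive equilibrium: 95.4 − 2Q = 34.6 + 7.7Q → Q* = 6.268, P* = 82.8639.
Marginal revenue: MR = 95.4 − 4Q. Set MR = MC: 95.4 − 4Q = 34.6 + 7.7Q → Q_m = 5.1966.
Price P_m = 95.4 − 2·5.1966 = 85.0068; MC(Q_m) = 34.6 + 7.7·5.1966 = 74.6138.
Competitive Q* = 6.268, so ΔQ = 1.0714; wedge = 85.0068 − 74.6138 = 10.393.
DWL = ½ × 1.0714 × 10.393 = $5.57 thousand.

$5.57 thousand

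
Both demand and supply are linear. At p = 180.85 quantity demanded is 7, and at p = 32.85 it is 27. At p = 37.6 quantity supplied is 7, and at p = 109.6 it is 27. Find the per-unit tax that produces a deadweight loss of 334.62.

85.8

Demand slope = (32.85 − 180.85)/(27 − 7) = −7.4, so p = 232.65 − 7.4q.
Supply slope = (109.6 − 37.6)/(27 − 7) = 3.6, so p = 12.4 + 3.6q.
Competitive equilibrium: 232.65 − 7.4q = 12.4 + 3.6q → q* = 20.0227, p* = 84.4818.
A tax t gives Δq = t/11 and wedge t, so DWL = t²/22.
t²/22 = 334.62 → t² = 7361.64 → t = 85.8.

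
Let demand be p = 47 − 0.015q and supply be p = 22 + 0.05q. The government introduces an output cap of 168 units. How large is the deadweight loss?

1524.97

Competitive equilibrium: 47 − 0.015q = 22 + 0.05q → q* = 384.6154, p* = 41.2308.
At q = 168: demand price = 47 − 0.015·168 = 44.48; supply price = 22 + 0.05·168 = 30.4.
Δq = 384.6154 − 168 = 216.6154; wedge = 44.48 − 30.4 = 14.08.
Welfare loss = ½ × 216.6154 × 14.08 = 1524.97.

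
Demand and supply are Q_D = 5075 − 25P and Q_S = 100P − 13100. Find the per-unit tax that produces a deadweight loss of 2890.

17

In inverse form: demand P = 203 − 0.04Q, supply P = 131 + 0.01Q.
Competitive equilibrium: 203 − 0.04Q = 131 + 0.01Q → Q* = 1440, P* = 145.4.
A tax t gives ΔQ = t/0.05 and wedge t, so DWL = t²/0.1.
t²/0.1 = 2890 → t² = 289 → t = 17.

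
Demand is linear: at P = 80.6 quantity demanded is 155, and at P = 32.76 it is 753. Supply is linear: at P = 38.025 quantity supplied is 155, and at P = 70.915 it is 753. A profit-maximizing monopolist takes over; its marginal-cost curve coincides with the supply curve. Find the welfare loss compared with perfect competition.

2067.70

Demand slope = (32.76 − 80.6)/(753 − 155) = −0.08, so P = 93 − 0.08Q.
Supply slope = (70.915 − 38.025)/(753 − 155) = 0.055, so P = 29.5 + 0.055Q.
Competitive equilibrium: 93 − 0.08Q = 29.5 + 0.055Q → Q* = 470.3704, P* = 55.3704.
Marginal revenue: MR = 93 − 0.16Q. Set MR = MC: 93 − 0.16Q = 29.5 + 0.055Q → Q_m = 295.3488.
Price P_m = 93 − 0.08·295.3488 = 69.3721; MC(Q_m) = 29.5 + 0.055·295.3488 = 45.7442.
Competitive Q* = 470.3704, so ΔQ = 175.0216; wedge = 69.3721 − 45.7442 = 23.6279.
Deadweight loss = ½ × 175.0216 × 23.6279 = 2067.70.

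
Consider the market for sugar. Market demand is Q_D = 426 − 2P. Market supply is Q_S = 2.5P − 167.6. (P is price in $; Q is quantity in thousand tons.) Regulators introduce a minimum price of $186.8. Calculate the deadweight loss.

In inverse form: demand P = 213 − 0.5Q, supply P = 67.04 + 0.4Q.
Competitive equilibrium: 213 − 0.5Q = 67.04 + 0.4Q → Q* = 162.1778, P* = 131.9111.
At the floor P = 186.8, quantity demanded = (213 − 186.8)/0.5 = 52.4.
Sellers' marginal cost at Q' = 52.4: 67.04 + 0.4·52.4 = 88.
ΔQ = 162.1778 − 52.4 = 109.7778; wedge = 186.8 − 88 = 98.8.
The triangle = ½ × 109.7778 × 98.8 = $5423.02 thousand.

$5423.02 thousand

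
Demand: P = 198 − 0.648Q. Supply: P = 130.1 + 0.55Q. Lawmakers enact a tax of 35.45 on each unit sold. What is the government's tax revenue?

Competitive equilibrium: 198 − 0.648Q = 130.1 + 0.55Q → Q* = 56.6778, P* = 161.2728.
With the tax, the buyer price exceeds the seller price by 35.45: (198 − 0.648Q) − (130.1 + 0.55Q) = 35.45 → Q' = 27.0868.
Tax revenue = 35.45 × 27.0868 = 960.23.

960.23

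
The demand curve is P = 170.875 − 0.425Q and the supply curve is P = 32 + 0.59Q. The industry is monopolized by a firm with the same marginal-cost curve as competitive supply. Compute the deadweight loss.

827.57

Competitive equilibrium: 170.875 − 0.425Q = 32 + 0.59Q → Q* = 136.8227, P* = 112.7254.
Marginal revenue: MR = 170.875 − 0.85Q. Set MR = MC: 170.875 − 0.85Q = 32 + 0.59Q → Q_m = 96.441.
Price P_m = 170.875 − 0.425·96.441 = 129.8876; MC(Q_m) = 32 + 0.59·96.441 = 88.9002.
Competitive Q* = 136.8227, so ΔQ = 40.3817; wedge = 129.8876 − 88.9002 = 40.9874.
DWL = ½ × 40.3817 × 40.9874 = 827.57.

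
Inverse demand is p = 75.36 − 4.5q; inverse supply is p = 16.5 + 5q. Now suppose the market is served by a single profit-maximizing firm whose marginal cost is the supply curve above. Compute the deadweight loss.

18.84

Competitive equilibrium: 75.36 − 4.5q = 16.5 + 5q → q* = 6.1958, p* = 47.4789.
Marginal revenue: MR = 75.36 − 9q. Set MR = MC: 75.36 − 9q = 16.5 + 5q → q_m = 4.2043.
Price p_m = 75.36 − 4.5·4.2043 = 56.4407; MC(q_m) = 16.5 + 5·4.2043 = 37.5215.
Competitive q* = 6.1958, so Δq = 1.9915; wedge = 56.4407 − 37.5215 = 18.9192.
Welfare loss = ½ × 1.9915 × 18.9192 = 18.84.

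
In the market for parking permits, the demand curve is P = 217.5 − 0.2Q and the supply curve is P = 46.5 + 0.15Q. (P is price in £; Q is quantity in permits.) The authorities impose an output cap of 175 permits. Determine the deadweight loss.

£17207.23

Competitive equilibrium: 217.5 − 0.2Q = 46.5 + 0.15Q → Q* = 488.5714, P* = 119.7857.
At Q = 175: demand price = 217.5 − 0.2·175 = 182.5; supply price = 46.5 + 0.15·175 = 72.75.
ΔQ = 488.5714 − 175 = 313.5714; wedge = 182.5 − 72.75 = 109.75.
Welfare loss = ½ × 313.5714 × 109.75 = £17207.23.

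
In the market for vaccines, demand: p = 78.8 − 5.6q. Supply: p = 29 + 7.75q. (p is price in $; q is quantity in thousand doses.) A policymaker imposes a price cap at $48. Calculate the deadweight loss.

Competitive equilibrium: 78.8 − 5.6q = 29 + 7.75q → q* = 3.7303, p* = 57.9101.
At the ceiling p = 48, quantity supplied = (48 − 29)/7.75 = 2.4516.
Willingness to pay at q' = 2.4516: 78.8 − 5.6·2.4516 = 65.071.
Δq = 3.7303 − 2.4516 = 1.2787; wedge = 65.071 − 48 = 17.071.
Welfare loss = ½ × 1.2787 × 17.071 = $10.91 thousand.

$10.91 thousand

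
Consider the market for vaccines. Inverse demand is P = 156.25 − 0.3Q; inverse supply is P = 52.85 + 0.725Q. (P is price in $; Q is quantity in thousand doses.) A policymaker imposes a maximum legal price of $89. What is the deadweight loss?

$1333.85 thousand

Competitive equilibrium: 156.25 − 0.3Q = 52.85 + 0.725Q → Q* = 100.878, P* = 125.9866.
At the ceiling P = 89, quantity supplied = (89 − 52.85)/0.725 = 49.8621.
Willingness to pay at Q' = 49.8621: 156.25 − 0.3·49.8621 = 141.2914.
ΔQ = 100.878 − 49.8621 = 51.0159; wedge = 141.2914 − 89 = 52.2914.
DWL = ½ × 51.0159 × 52.2914 = $1333.85 thousand.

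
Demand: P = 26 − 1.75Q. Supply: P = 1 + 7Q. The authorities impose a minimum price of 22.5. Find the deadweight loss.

Competitive equilibrium: 26 − 1.75Q = 1 + 7Q → Q* = 2.8571, P* = 21.
At the floor P = 22.5, quantity demanded = (26 − 22.5)/1.75 = 2.
Sellers' marginal cost at Q' = 2: 1 + 7·2 = 15.
ΔQ = 2.8571 − 2 = 0.8571; wedge = 22.5 − 15 = 7.5.
DWL = ½ × 0.8571 × 7.5 = 3.21.

3.21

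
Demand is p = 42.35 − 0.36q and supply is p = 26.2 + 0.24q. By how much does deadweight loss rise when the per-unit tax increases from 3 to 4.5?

Competitive equilibrium: 42.35 − 0.36q = 26.2 + 0.24q → q* = 26.9167, p* = 32.66.
For a per-unit tax t: Δq = t/0.6, so DWL = ½·t·(t/0.6) = t²/1.2.
At t = 3: DWL = 7.5. At t = 4.5: DWL = 16.875.
Increase = 16.875 − 7.5 = 9.375.

9.375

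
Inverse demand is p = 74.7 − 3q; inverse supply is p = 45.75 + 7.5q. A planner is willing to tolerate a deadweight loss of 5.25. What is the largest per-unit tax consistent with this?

Competitive equilibrium: 74.7 − 3q = 45.75 + 7.5q → q* = 2.7571, p* = 66.4286.
A tax t gives Δq = t/10.5 and wedge t, so DWL = t²/21.
t²/21 = 5.25 → t² = 110.25 → t = 10.5.

10.5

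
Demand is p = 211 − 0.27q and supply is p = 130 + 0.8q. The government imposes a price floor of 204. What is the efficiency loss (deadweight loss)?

Competitive equilibrium: 211 − 0.27q = 130 + 0.8q → q* = 75.7009, p* = 190.5607.
At the floor p = 204, quantity demanded = (211 − 204)/0.27 = 25.9259.
Sellers' marginal cost at q' = 25.9259: 130 + 0.8·25.9259 = 150.7407.
Δq = 75.7009 − 25.9259 = 49.775; wedge = 204 − 150.7407 = 53.2593.
DWL = ½ × 49.775 × 53.2593 = 1325.49.

1325.49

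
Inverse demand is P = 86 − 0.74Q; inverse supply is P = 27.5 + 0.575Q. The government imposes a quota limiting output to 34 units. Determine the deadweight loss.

Competitive equilibrium: 86 − 0.74Q = 27.5 + 0.575Q → Q* = 44.4867, P* = 53.0798.
At Q = 34: demand price = 86 − 0.74·34 = 60.84; supply price = 27.5 + 0.575·34 = 47.05.
ΔQ = 44.4867 − 34 = 10.4867; wedge = 60.84 − 47.05 = 13.79.
DWL = ½ × 10.4867 × 13.79 = 72.31.

72.31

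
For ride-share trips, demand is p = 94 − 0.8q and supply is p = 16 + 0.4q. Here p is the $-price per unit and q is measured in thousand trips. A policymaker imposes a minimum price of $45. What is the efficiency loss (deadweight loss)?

Competitive equilibrium: 94 − 0.8q = 16 + 0.4q → q* = 65, p* = 42.
At the floor p = 45, quantity demanded = (94 − 45)/0.8 = 61.25.
Sellers' marginal cost at q' = 61.25: 16 + 0.4·61.25 = 40.5.
Δq = 65 − 61.25 = 3.75; wedge = 45 − 40.5 = 4.5.
Deadweight loss = ½ × 3.75 × 4.5 = $8.44 thousand.

$8.44 thousand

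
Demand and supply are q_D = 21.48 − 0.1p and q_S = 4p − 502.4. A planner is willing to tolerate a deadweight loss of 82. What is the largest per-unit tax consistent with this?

In inverse form: demand p = 214.8 − 10q, supply p = 125.6 + 0.25q.
Competitive equilibrium: 214.8 − 10q = 125.6 + 0.25q → q* = 8.7024, p* = 127.7756.
A tax t gives Δq = t/10.25 and wedge t, so DWL = t²/20.5.
t²/20.5 = 82 → t² = 1681 → t = 41.

41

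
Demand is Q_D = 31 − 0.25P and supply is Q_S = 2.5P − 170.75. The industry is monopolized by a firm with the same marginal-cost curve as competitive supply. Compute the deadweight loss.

79.94

In inverse form: demand P = 124 − 4Q, supply P = 68.3 + 0.4Q.
Competitive equilibrium: 124 − 4Q = 68.3 + 0.4Q → Q* = 12.6591, P* = 73.3636.
Marginal revenue: MR = 124 − 8Q. Set MR = MC: 124 − 8Q = 68.3 + 0.4Q → Q_m = 6.631.
Price P_m = 124 − 4·6.631 = 97.476; MC(Q_m) = 68.3 + 0.4·6.631 = 70.9524.
Competitive Q* = 12.6591, so ΔQ = 6.0281; wedge = 97.476 − 70.9524 = 26.5236.
Welfare loss = ½ × 6.0281 × 26.5236 = 79.94.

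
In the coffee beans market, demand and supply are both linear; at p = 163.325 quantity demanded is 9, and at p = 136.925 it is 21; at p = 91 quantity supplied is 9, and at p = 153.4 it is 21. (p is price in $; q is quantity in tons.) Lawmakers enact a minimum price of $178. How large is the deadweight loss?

Demand slope = (136.925 − 163.325)/(21 − 9) = −2.2, so p = 183.125 − 2.2q.
Supply slope = (153.4 − 91)/(21 − 9) = 5.2, so p = 44.2 + 5.2q.
Competitive equilibrium: 183.125 − 2.2q = 44.2 + 5.2q → q* = 18.7736, p* = 141.823.
At the floor p = 178, quantity demanded = (183.125 − 178)/2.2 = 2.3295.
Sellers' marginal cost at q' = 2.3295: 44.2 + 5.2·2.3295 = 56.3134.
Δq = 18.7736 − 2.3295 = 16.4441; wedge = 178 − 56.3134 = 121.6866.
The triangle = ½ × 16.4441 × 121.6866 = $1000.51.

$1000.51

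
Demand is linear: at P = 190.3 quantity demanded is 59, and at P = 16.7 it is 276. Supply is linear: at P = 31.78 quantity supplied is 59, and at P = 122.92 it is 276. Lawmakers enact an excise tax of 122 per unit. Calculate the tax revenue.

10850

Demand slope = (16.7 − 190.3)/(276 − 59) = −0.8, so P = 237.5 − 0.8Q.
Supply slope = (122.92 − 31.78)/(276 − 59) = 0.42, so P = 7 + 0.42Q.
Competitive equilibrium: 237.5 − 0.8Q = 7 + 0.42Q → Q* = 188.9344, P* = 86.3525.
With the tax, the buyer price exceeds the seller price by 122: (237.5 − 0.8Q) − (7 + 0.42Q) = 122 → Q' = 88.9344.
Tax revenue = 122 × 88.9344 = 10850.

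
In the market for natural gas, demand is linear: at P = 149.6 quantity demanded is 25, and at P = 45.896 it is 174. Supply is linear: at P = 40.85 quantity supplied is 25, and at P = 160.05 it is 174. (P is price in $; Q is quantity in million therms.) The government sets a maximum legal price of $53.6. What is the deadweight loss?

Demand slope = (45.896 − 149.6)/(174 − 25) = −0.696, so P = 167 − 0.696Q.
Supply slope = (160.05 − 40.85)/(174 − 25) = 0.8, so P = 20.85 + 0.8Q.
Competitive equilibrium: 167 − 0.696Q = 20.85 + 0.8Q → Q* = 97.6939, P* = 99.0051.
At the ceiling P = 53.6, quantity supplied = (53.6 − 20.85)/0.8 = 40.9375.
Willingness to pay at Q' = 40.9375: 167 − 0.696·40.9375 = 138.5075.
ΔQ = 97.6939 − 40.9375 = 56.7564; wedge = 138.5075 − 53.6 = 84.9075.
DWL = ½ × 56.7564 × 84.9075 = $2409.52 million.

$2409.52 million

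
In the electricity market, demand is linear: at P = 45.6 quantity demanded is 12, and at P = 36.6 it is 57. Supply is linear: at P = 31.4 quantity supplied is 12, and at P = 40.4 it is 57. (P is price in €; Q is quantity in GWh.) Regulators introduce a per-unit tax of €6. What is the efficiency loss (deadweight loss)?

Demand slope = (36.6 − 45.6)/(57 − 12) = −0.2, so P = 48 − 0.2Q.
Supply slope = (40.4 − 31.4)/(57 − 12) = 0.2, so P = 29 + 0.2Q.
Competitive equilibrium: 48 − 0.2Q = 29 + 0.2Q → Q* = 47.5, P* = 38.5.
With the tax, the buyer price exceeds the seller price by 6: (48 − 0.2Q) − (29 + 0.2Q) = 6 → Q' = 32.5.
ΔQ = 47.5 − 32.5 = 15; the wedge equals the tax, 6.
DWL = ½ × 15 × 6 = €45.

€45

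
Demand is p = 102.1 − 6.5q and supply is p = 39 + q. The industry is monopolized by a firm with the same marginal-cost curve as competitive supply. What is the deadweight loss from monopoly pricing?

Competitive equilibrium: 102.1 − 6.5q = 39 + q → q* = 8.4133, p* = 47.4133.
Marginal revenue: MR = 102.1 − 13q. Set MR = MC: 102.1 − 13q = 39 + q → q_m = 4.5071.
Price p_m = 102.1 − 6.5·4.5071 = 72.8039; MC(q_m) = 39 + 1·4.5071 = 43.5071.
Competitive q* = 8.4133, so Δq = 3.9062; wedge = 72.8039 − 43.5071 = 29.2968.
DWL = ½ × 3.9062 × 29.2968 = 57.22.

57.22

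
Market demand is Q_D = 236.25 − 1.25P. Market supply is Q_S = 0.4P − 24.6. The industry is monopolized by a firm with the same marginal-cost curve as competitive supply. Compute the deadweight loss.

In inverse form: demand P = 189 − 0.8Q, supply P = 61.5 + 2.5Q.
Competitive equilibrium: 189 − 0.8Q = 61.5 + 2.5Q → Q* = 38.63636, P* = 158.09091.
Marginal revenue: MR = 189 − 1.6Q. Set MR = MC: 189 − 1.6Q = 61.5 + 2.5Q → Q_m = 31.09756.
Price P_m = 189 − 0.8·31.09756 = 164.12195; MC(Q_m) = 61.5 + 2.5·31.09756 = 139.2439.
Competitive Q* = 38.63636, so ΔQ = 7.5388; wedge = 164.12195 − 139.2439 = 24.87805.
Deadweight loss = ½ × 7.5388 × 24.87805 = 93.78.

93.78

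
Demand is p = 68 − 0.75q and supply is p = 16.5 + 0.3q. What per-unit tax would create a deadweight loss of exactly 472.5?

31.5

Competitive equilibrium: 68 − 0.75q = 16.5 + 0.3q → q* = 49.0476, p* = 31.2143.
A tax t gives Δq = t/1.05 and wedge t, so DWL = t²/2.1.
t²/2.1 = 472.5 → t² = 992.25 → t = 31.5.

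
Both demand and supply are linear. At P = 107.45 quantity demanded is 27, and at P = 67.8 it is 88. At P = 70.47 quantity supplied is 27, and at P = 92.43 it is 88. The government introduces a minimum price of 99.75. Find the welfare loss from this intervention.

Demand slope = (67.8 − 107.45)/(88 − 27) = −0.65, so P = 125 − 0.65Q.
Supply slope = (92.43 − 70.47)/(88 − 27) = 0.36, so P = 60.75 + 0.36Q.
Competitive equilibrium: 125 − 0.65Q = 60.75 + 0.36Q → Q* = 63.6139, P* = 83.651.
At the floor P = 99.75, quantity demanded = (125 − 99.75)/0.65 = 38.8462.
Sellers' marginal cost at Q' = 38.8462: 60.75 + 0.36·38.8462 = 74.7346.
ΔQ = 63.6139 − 38.8462 = 24.7677; wedge = 99.75 − 74.7346 = 25.0154.
The triangle = ½ × 24.7677 × 25.0154 = 309.79.

309.79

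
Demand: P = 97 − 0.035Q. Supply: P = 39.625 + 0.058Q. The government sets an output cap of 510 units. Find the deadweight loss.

531.74

Competitive equilibrium: 97 − 0.035Q = 39.625 + 0.058Q → Q* = 616.9355, P* = 75.4073.
At Q = 510: demand price = 97 − 0.035·510 = 79.15; supply price = 39.625 + 0.058·510 = 69.205.
ΔQ = 616.9355 − 510 = 106.9355; wedge = 79.15 − 69.205 = 9.945.
The triangle = ½ × 106.9355 × 9.945 = 531.74.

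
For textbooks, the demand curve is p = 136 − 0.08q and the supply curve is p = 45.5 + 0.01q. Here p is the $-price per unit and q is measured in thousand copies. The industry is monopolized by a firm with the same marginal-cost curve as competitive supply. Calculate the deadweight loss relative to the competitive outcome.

$10076.43 thousand

Competitive equilibrium: 136 − 0.08q = 45.5 + 0.01q → q* = 1005.55556, p* = 55.55556.
Marginal revenue: MR = 136 − 0.16q. Set MR = MC: 136 − 0.16q = 45.5 + 0.01q → q_m = 532.35294.
Price p_m = 136 − 0.08·532.35294 = 93.41176; MC(q_m) = 45.5 + 0.01·532.35294 = 50.82353.
Competitive q* = 1005.55556, so Δq = 473.20262; wedge = 93.41176 − 50.82353 = 42.58823.
The triangle = ½ × 473.20262 × 42.58823 = $10076.43 thousand.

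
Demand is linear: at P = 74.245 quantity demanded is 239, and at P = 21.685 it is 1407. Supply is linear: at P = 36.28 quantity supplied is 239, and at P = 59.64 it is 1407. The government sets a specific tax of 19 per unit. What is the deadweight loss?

Demand slope = (21.685 − 74.245)/(1407 − 239) = −0.045, so P = 85 − 0.045Q.
Supply slope = (59.64 − 36.28)/(1407 − 239) = 0.02, so P = 31.5 + 0.02Q.
Competitive equilibrium: 85 − 0.045Q = 31.5 + 0.02Q → Q* = 823.0769, P* = 47.9615.
With the tax, the buyer price exceeds the seller price by 19: (85 − 0.045Q) − (31.5 + 0.02Q) = 19 → Q' = 530.7692.
ΔQ = 823.0769 − 530.7692 = 292.3077; the wedge equals the tax, 19.
Deadweight loss = ½ × 292.3077 × 19 = 2776.92.

2776.92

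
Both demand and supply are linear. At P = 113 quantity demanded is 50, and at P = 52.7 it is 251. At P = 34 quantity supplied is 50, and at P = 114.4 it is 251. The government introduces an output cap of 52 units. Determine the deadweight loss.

Demand slope = (52.7 − 113)/(251 − 50) = −0.3, so P = 128 − 0.3Q.
Supply slope = (114.4 − 34)/(251 − 50) = 0.4, so P = 14 + 0.4Q.
Competitive equilibrium: 128 − 0.3Q = 14 + 0.4Q → Q* = 162.8571, P* = 79.1429.
At Q = 52: demand price = 128 − 0.3·52 = 112.4; supply price = 14 + 0.4·52 = 34.8.
ΔQ = 162.8571 − 52 = 110.8571; wedge = 112.4 − 34.8 = 77.6.
Deadweight loss = ½ × 110.8571 × 77.6 = 4301.26.

4301.26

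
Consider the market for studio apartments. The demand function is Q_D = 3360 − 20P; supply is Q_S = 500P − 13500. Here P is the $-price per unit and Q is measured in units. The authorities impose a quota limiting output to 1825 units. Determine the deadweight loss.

$20434.71

In inverse form: demand P = 168 − 0.05Q, supply P = 27 + 0.002Q.
Competitive equilibrium: 168 − 0.05Q = 27 + 0.002Q → Q* = 2711.5385, P* = 32.4231.
At Q = 1825: demand price = 168 − 0.05·1825 = 76.75; supply price = 27 + 0.002·1825 = 30.65.
ΔQ = 2711.5385 − 1825 = 886.5385; wedge = 76.75 − 30.65 = 46.1.
Welfare loss = ½ × 886.5385 × 46.1 = $20434.71.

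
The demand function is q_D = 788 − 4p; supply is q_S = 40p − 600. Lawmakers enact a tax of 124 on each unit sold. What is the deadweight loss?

In inverse form: demand p = 197 − 0.25q, supply p = 15 + 0.025q.
Competitive equilibrium: 197 − 0.25q = 15 + 0.025q → q* = 661.8182, p* = 31.5455.
With the tax, the buyer price exceeds the seller price by 124: (197 − 0.25q) − (15 + 0.025q) = 124 → q' = 210.9091.
Δq = 661.8182 − 210.9091 = 450.9091; the wedge equals the tax, 124.
DWL = ½ × 450.9091 × 124 = 27956.36.

27956.36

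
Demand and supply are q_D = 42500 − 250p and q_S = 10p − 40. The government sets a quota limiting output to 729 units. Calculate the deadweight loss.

39101.70

In inverse form: demand p = 170 − 0.004q, supply p = 4 + 0.1q.
Competitive equilibrium: 170 − 0.004q = 4 + 0.1q → q* = 1596.1538, p* = 163.6154.
At q = 729: demand price = 170 − 0.004·729 = 167.084; supply price = 4 + 0.1·729 = 76.9.
Δq = 1596.1538 − 729 = 867.1538; wedge = 167.084 − 76.9 = 90.184.
The triangle = ½ × 867.1538 × 90.184 = 39101.70.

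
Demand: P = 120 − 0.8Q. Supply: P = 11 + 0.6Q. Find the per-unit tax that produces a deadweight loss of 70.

14

Competitive equilibrium: 120 − 0.8Q = 11 + 0.6Q → Q* = 77.8571, P* = 57.7143.
A tax t gives ΔQ = t/1.4 and wedge t, so DWL = t²/2.8.
t²/2.8 = 70 → t² = 196 → t = 14.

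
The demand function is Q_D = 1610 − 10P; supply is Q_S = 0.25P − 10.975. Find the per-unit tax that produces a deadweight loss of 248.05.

In inverse form: demand P = 161 − 0.1Q, supply P = 43.9 + 4Q.
Competitive equilibrium: 161 − 0.1Q = 43.9 + 4Q → Q* = 28.561, P* = 158.1439.
A tax t gives ΔQ = t/4.1 and wedge t, so DWL = t²/8.2.
t²/8.2 = 248.05 → t² = 2034.01 → t = 45.1.

45.1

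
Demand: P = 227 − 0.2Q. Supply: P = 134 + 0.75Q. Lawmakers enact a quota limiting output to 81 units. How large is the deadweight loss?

135.58

Competitive equilibrium: 227 − 0.2Q = 134 + 0.75Q → Q* = 97.8947, P* = 207.4211.
At Q = 81: demand price = 227 − 0.2·81 = 210.8; supply price = 134 + 0.75·81 = 194.75.
ΔQ = 97.8947 − 81 = 16.8947; wedge = 210.8 − 194.75 = 16.05.
DWL = ½ × 16.8947 × 16.05 = 135.58.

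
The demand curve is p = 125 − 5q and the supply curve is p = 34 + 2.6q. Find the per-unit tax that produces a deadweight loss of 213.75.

Competitive equilibrium: 125 − 5q = 34 + 2.6q → q* = 11.9737, p* = 65.1316.
A tax t gives Δq = t/7.6 and wedge t, so DWL = t²/15.2.
t²/15.2 = 213.75 → t² = 3249 → t = 57.

57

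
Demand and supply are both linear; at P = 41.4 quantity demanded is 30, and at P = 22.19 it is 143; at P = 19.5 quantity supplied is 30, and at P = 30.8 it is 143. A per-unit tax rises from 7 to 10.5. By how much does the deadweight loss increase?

113.43

Demand slope = (22.19 − 41.4)/(143 − 30) = −0.17, so P = 46.5 − 0.17Q.
Supply slope = (30.8 − 19.5)/(143 − 30) = 0.1, so P = 16.5 + 0.1Q.
Competitive equilibrium: 46.5 − 0.17Q = 16.5 + 0.1Q → Q* = 111.1111, P* = 27.6111.
For a per-unit tax t: ΔQ = t/0.27, so DWL = ½·t·(t/0.27) = t²/0.54.
At t = 7: DWL = 90.741. At t = 10.5: DWL = 204.167.
Increase = 204.167 − 90.741 = 113.43.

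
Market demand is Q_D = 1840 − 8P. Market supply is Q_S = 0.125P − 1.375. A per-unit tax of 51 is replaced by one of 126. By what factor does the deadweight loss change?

In inverse form: demand P = 230 − 0.125Q, supply P = 11 + 8Q.
Competitive equilibrium: 230 − 0.125Q = 11 + 8Q → Q* = 26.9538, P* = 226.6308.
For a per-unit tax t: ΔQ = t/8.125, so DWL = ½·t·(t/8.125) = t²/16.25.
At t = 51: DWL = 160.062. At t = 126: DWL = 976.985.
Ratio = (126/51)² = 6.104.

6.104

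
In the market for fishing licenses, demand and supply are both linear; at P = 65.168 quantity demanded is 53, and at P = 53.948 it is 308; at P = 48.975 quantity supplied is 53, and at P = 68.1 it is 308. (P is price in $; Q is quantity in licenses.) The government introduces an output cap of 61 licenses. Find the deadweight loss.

Demand slope = (53.948 − 65.168)/(308 − 53) = −0.044, so P = 67.5 − 0.044Q.
Supply slope = (68.1 − 48.975)/(308 − 53) = 0.075, so P = 45 + 0.075Q.
Competitive equilibrium: 67.5 − 0.044Q = 45 + 0.075Q → Q* = 189.0756, P* = 59.1807.
At Q = 61: demand price = 67.5 − 0.044·61 = 64.816; supply price = 45 + 0.075·61 = 49.575.
ΔQ = 189.0756 − 61 = 128.0756; wedge = 64.816 − 49.575 = 15.241.
DWL = ½ × 128.0756 × 15.241 = $976.

$976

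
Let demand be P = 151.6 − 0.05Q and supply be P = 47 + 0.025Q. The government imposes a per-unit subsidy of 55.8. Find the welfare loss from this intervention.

Competitive equilibrium: 151.6 − 0.05Q = 47 + 0.025Q → Q* = 1394.6667, P* = 81.8667.
The subsidy lowers effective supply by 55.8: P = 0.025Q − 8.8.
New quantity: 151.6 − 0.05Q = 0.025Q − 8.8 → Q' = 2138.6667.
Overproduction ΔQ = 2138.6667 − 1394.6667 = 744; wedge = subsidy = 55.8.
Deadweight loss = ½ × 744 × 55.8 = 20757.60.

20757.60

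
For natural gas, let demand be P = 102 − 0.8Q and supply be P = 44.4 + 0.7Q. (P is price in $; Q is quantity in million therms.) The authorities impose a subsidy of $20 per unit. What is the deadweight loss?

$133.33 million

Competitive equilibrium: 102 − 0.8Q = 44.4 + 0.7Q → Q* = 38.4, P* = 71.28.
The subsidy lowers effective supply by 20: P = 24.4 + 0.7Q.
New quantity: 102 − 0.8Q = 24.4 + 0.7Q → Q' = 51.7333.
Overproduction ΔQ = 51.7333 − 38.4 = 13.3333; wedge = subsidy = 20.
DWL = ½ × 13.3333 × 20 = $133.33 million.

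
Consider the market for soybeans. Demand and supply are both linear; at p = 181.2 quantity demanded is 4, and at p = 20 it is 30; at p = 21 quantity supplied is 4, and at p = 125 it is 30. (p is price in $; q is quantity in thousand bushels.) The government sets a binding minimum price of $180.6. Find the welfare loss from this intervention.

$1242.59 thousand

Demand slope = (20 − 181.2)/(30 − 4) = −6.2, so p = 206 − 6.2q.
Supply slope = (125 − 21)/(30 − 4) = 4, so p = 5 + 4q.
Competitive equilibrium: 206 − 6.2q = 5 + 4q → q* = 19.70588, p* = 83.82353.
At the floor p = 180.6, quantity demanded = (206 − 180.6)/6.2 = 4.09677.
Sellers' marginal cost at q' = 4.09677: 5 + 4·4.09677 = 21.38708.
Δq = 19.70588 − 4.09677 = 15.60911; wedge = 180.6 − 21.38708 = 159.21292.
DWL = ½ × 15.60911 × 159.21292 = $1242.59 thousand.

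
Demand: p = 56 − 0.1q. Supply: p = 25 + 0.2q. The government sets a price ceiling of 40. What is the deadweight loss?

Competitive equilibrium: 56 − 0.1q = 25 + 0.2q → q* = 103.3333, p* = 45.6667.
At the ceiling p = 40, quantity supplied = (40 − 25)/0.2 = 75.
Willingness to pay at q' = 75: 56 − 0.1·75 = 48.5.
Δq = 103.3333 − 75 = 28.3333; wedge = 48.5 − 40 = 8.5.
The triangle = ½ × 28.3333 × 8.5 = 120.42.

120.42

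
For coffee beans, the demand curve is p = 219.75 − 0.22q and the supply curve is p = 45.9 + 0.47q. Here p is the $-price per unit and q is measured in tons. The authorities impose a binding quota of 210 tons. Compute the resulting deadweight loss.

$607.32

Competitive equilibrium: 219.75 − 0.22q = 45.9 + 0.47q → q* = 251.9565, p* = 164.3196.
At q = 210: demand price = 219.75 − 0.22·210 = 173.55; supply price = 45.9 + 0.47·210 = 144.6.
Δq = 251.9565 − 210 = 41.9565; wedge = 173.55 − 144.6 = 28.95.
The triangle = ½ × 41.9565 × 28.95 = $607.32.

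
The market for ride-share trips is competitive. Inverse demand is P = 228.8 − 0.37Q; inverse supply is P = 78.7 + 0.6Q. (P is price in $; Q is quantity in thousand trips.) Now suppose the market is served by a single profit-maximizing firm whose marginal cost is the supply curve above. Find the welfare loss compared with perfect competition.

Competitive equilibrium: 228.8 − 0.37Q = 78.7 + 0.6Q → Q* = 154.7423, P* = 171.5454.
Marginal revenue: MR = 228.8 − 0.74Q. Set MR = MC: 228.8 − 0.74Q = 78.7 + 0.6Q → Q_m = 112.0149.
Price P_m = 228.8 − 0.37·112.0149 = 187.3545; MC(Q_m) = 78.7 + 0.6·112.0149 = 145.9089.
Competitive Q* = 154.7423, so ΔQ = 42.7274; wedge = 187.3545 − 145.9089 = 41.4456.
Deadweight loss = ½ × 42.7274 × 41.4456 = $885.43 thousand.

$885.43 thousand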